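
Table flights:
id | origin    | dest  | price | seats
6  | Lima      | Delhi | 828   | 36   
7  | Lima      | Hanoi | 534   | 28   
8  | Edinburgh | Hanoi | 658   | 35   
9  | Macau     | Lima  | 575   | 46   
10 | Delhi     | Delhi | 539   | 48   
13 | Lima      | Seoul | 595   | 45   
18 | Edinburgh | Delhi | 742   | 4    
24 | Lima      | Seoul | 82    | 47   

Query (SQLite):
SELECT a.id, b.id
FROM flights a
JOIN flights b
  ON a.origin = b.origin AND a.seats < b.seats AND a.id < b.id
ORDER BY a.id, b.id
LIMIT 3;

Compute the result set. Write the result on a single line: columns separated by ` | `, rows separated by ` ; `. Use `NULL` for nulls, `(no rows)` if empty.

6 | 13 ; 6 | 24 ; 7 | 13

Pairs (a,b) with same origin, a.seats < b.seats, a.id < b.id.
origin groups: Delhi:{10} Edinburgh:{8,18} Lima:{6,7,13,24} Macau:{9}
Ordered by (a.id, b.id); first 3.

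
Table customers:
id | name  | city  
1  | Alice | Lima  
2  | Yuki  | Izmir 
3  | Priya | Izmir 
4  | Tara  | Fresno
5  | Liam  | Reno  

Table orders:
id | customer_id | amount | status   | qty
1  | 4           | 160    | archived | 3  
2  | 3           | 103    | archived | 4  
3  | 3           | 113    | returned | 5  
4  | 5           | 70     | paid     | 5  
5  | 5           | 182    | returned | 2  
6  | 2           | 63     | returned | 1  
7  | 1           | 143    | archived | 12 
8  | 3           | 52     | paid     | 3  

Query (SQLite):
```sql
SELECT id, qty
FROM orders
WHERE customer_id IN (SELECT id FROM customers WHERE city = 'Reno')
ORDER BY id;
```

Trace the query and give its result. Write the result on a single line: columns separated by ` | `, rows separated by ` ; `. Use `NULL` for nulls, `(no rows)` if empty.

Inner query: customers.id where city = 'Reno'.
Outer: keep orders rows whose customer_id is in that set.
Inner query → {5}

4 | 5 ; 5 | 2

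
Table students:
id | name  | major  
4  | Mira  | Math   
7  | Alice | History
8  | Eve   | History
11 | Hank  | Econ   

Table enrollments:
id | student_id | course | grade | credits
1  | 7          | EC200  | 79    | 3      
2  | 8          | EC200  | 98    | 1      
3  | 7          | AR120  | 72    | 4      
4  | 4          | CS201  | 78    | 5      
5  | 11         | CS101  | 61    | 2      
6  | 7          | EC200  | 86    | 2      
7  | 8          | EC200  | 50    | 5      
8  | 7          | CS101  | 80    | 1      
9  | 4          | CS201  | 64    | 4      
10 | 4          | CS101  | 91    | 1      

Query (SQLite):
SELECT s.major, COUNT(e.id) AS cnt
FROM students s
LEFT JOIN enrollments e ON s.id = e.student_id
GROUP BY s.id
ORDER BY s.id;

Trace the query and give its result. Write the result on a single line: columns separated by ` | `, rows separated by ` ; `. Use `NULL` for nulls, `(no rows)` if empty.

LEFT JOIN keeps every students row; unmatched ones get NULL for enrollments columns.
Group by students.id and compute COUNT(e.id). COUNT(col) of an all-NULL group is 0.
  4: ids {4, 9, 10} → COUNT(e.id)=3
  7: ids {1, 3, 6, 8} → COUNT(e.id)=4
  8: ids {2, 7} → COUNT(e.id)=2
  11: ids {5} → COUNT(e.id)=1

Math | 3 ; History | 4 ; History | 2 ; Econ | 1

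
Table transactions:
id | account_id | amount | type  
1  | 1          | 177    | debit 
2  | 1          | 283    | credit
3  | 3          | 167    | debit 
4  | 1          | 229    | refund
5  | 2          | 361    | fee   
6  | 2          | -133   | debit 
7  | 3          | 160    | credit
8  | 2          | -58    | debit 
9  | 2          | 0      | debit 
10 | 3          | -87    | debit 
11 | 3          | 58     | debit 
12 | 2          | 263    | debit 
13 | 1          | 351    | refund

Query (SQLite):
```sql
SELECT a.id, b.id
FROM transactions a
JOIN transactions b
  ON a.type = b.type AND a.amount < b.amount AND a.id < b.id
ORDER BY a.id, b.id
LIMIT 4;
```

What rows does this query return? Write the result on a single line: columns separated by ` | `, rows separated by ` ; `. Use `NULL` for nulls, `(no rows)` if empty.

Pairs (a,b) with same type, a.amount < b.amount, a.id < b.id.
type groups: credit:{2,7} debit:{1,3,6,8,9,10,11,12} fee:{5} refund:{4,13}
Ordered by (a.id, b.id); first 4.

1 | 12 ; 3 | 12 ; 4 | 13 ; 6 | 8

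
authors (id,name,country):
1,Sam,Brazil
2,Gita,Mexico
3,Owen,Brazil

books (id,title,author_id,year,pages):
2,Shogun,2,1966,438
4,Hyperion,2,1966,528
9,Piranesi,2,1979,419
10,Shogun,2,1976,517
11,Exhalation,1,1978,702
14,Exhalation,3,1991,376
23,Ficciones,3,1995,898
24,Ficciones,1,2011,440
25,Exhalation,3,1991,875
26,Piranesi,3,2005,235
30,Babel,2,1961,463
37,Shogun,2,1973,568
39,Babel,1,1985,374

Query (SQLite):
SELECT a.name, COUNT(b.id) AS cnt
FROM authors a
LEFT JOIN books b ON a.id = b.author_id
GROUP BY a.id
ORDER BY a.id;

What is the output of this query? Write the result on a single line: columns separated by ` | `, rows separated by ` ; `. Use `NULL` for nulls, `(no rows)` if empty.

LEFT JOIN keeps every authors row; unmatched ones get NULL for books columns.
Group by authors.id and compute COUNT(b.id). COUNT(col) of an all-NULL group is 0.
  1: ids {11, 24, 39} → COUNT(b.id)=3
  2: ids {2, 4, 9, 10, 30, 37} → COUNT(b.id)=6
  3: ids {14, 23, 25, 26} → COUNT(b.id)=4

Sam | 3 ; Gita | 6 ; Owen | 4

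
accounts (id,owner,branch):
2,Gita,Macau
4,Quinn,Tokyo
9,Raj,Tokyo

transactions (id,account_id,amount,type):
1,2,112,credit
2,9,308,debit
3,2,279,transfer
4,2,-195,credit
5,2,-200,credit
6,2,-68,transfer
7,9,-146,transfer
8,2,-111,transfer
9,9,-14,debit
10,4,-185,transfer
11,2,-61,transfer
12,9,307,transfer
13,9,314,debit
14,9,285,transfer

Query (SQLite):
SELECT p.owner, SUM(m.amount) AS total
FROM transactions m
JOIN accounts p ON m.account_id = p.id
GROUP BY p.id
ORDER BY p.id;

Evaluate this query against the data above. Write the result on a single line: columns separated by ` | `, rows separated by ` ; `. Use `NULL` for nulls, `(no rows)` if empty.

Join each transactions row to its accounts via account_id.
Group joined rows by accounts.id; compute SUM(m.amount) per group.
  2: ids {1, 3, 4, 5, 6, 8, 11} → SUM(m.amount)=-244
  4: ids {10} → SUM(m.amount)=-185
  9: ids {2, 7, 9, 12, 13, 14} → SUM(m.amount)=1054

Gita | -244 ; Quinn | -185 ; Raj | 1054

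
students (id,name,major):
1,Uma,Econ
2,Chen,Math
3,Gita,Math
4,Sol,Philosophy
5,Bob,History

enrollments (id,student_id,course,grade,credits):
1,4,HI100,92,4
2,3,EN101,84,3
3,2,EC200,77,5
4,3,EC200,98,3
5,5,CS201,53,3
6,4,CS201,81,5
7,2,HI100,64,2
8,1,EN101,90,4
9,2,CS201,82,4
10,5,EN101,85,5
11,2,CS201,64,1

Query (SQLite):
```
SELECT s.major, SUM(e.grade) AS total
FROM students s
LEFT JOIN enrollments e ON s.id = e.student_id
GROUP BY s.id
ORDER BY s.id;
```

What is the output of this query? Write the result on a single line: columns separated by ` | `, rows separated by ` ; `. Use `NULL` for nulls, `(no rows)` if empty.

Econ | 90 ; Math | 287 ; Math | 182 ; Philosophy | 173 ; History | 138

LEFT JOIN keeps every students row; unmatched ones get NULL for enrollments columns.
Group by students.id and compute SUM(e.grade). SUM over an all-NULL group is NULL.
  1: ids {8} → SUM(e.grade)=90
  2: ids {3, 7, 9, 11} → SUM(e.grade)=287
  3: ids {2, 4} → SUM(e.grade)=182
  4: ids {1, 6} → SUM(e.grade)=173
  5: ids {5, 10} → SUM(e.grade)=138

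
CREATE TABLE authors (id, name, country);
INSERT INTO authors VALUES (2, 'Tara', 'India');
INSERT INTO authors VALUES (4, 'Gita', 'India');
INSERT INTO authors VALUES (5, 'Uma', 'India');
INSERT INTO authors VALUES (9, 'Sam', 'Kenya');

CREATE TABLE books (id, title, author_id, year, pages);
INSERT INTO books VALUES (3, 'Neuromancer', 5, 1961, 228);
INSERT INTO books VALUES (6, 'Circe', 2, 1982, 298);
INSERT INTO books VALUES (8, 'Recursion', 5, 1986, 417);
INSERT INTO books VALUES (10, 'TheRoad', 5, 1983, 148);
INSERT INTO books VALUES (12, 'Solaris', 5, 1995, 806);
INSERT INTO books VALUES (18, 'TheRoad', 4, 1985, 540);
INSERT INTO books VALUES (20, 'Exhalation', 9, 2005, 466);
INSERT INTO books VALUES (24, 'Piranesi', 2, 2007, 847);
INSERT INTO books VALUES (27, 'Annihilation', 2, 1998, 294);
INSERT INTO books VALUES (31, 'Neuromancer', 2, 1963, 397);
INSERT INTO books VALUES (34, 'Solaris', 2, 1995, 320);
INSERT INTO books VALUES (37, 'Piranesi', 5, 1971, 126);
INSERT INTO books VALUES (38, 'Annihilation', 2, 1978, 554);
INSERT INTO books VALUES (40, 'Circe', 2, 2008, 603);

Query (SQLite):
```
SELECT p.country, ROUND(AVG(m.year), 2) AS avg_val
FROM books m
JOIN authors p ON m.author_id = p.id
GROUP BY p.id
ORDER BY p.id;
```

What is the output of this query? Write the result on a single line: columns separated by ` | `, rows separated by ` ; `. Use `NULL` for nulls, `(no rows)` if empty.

India | 1990.14 ; India | 1985 ; India | 1979.2 ; Kenya | 2005

Join each books row to its authors via author_id.
Group joined rows by authors.id; compute ROUND(AVG(m.year), 2) per group.
  2: ids {6, 24, 27, 31, 34, 38, 40} → ROUND(AVG(m.year), 2)=1990.14
  4: ids {18} → ROUND(AVG(m.year), 2)=1985
  5: ids {3, 8, 10, 12, 37} → ROUND(AVG(m.year), 2)=1979.2
  9: ids {20} → ROUND(AVG(m.year), 2)=2005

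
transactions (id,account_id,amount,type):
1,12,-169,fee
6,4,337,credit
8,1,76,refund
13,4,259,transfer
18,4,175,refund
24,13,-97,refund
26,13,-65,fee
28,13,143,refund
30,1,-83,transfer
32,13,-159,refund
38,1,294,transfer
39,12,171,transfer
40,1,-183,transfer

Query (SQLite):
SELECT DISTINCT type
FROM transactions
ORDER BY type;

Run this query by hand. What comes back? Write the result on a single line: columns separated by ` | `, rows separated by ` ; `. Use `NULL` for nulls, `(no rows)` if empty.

credit ; fee ; refund ; transfer

Collect distinct type values from transactions.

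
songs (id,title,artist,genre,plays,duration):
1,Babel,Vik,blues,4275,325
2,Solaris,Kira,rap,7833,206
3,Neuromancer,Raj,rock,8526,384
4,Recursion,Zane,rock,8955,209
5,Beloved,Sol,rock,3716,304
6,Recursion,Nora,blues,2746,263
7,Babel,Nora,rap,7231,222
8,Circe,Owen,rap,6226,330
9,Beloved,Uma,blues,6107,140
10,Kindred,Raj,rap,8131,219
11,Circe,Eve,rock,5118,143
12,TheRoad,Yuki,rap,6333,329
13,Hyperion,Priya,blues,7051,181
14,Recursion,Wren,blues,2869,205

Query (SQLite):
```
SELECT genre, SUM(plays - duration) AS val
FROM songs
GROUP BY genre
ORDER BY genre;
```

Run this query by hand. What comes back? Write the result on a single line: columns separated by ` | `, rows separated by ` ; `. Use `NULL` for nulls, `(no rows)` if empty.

For each row compute plays - duration.
Group by genre; take SUM of the expression per group.
  blues: ids {1, 6, 9, 13, 14} → SUM(plays - duration)=21934
  rap: ids {2, 7, 8, 10, 12} → SUM(plays - duration)=34448
  rock: ids {3, 4, 5, 11} → SUM(plays - duration)=25275

blues | 21934 ; rap | 34448 ; rock | 25275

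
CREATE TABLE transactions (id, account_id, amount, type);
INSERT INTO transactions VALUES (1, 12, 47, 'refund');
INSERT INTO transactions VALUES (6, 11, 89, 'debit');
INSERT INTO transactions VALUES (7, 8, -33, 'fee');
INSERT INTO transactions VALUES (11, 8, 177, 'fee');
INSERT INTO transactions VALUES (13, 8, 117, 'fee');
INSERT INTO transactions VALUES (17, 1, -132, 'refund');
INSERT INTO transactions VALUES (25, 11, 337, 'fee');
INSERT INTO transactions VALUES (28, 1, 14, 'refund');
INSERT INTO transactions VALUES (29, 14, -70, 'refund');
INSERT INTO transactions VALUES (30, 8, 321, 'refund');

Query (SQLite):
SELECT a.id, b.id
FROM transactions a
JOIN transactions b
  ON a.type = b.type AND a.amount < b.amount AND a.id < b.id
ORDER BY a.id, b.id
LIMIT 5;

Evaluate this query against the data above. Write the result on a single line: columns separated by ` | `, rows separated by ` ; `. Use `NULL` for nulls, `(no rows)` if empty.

1 | 30 ; 7 | 11 ; 7 | 13 ; 7 | 25 ; 11 | 25

Pairs (a,b) with same type, a.amount < b.amount, a.id < b.id.
type groups: debit:{6} fee:{7,11,13,25} refund:{1,17,28,29,30}
Ordered by (a.id, b.id); first 5.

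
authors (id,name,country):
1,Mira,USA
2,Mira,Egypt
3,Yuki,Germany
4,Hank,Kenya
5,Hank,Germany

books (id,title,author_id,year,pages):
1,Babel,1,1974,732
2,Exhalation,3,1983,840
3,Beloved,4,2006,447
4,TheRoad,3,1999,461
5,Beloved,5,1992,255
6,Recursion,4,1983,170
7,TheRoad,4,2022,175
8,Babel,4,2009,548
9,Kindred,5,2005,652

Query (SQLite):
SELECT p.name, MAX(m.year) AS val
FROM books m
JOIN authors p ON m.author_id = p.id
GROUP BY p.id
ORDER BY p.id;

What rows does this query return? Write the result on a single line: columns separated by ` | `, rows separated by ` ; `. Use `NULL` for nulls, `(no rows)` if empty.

Mira | 1974 ; Yuki | 1999 ; Hank | 2022 ; Hank | 2005

Join each books row to its authors via author_id.
Group joined rows by authors.id; compute MAX(m.year) per group.
  1: ids {1} → MAX(m.year)=1974
  3: ids {2, 4} → MAX(m.year)=1999
  4: ids {3, 6, 7, 8} → MAX(m.year)=2022
  5: ids {5, 9} → MAX(m.year)=2005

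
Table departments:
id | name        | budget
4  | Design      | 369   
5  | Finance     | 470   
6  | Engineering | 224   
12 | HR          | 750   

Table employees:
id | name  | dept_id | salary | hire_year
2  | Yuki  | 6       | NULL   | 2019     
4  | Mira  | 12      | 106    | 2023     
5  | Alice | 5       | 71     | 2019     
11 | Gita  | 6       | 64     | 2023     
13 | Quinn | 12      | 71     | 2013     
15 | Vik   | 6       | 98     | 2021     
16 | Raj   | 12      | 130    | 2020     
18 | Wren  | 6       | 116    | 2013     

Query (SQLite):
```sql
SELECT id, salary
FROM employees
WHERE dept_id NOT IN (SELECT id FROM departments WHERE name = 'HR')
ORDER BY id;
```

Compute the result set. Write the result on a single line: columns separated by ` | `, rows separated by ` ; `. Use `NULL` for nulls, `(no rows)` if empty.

Inner query: departments.id where name = 'HR'.
Outer: keep employees rows whose dept_id is not in that set.
Inner query → {12}

2 | NULL ; 5 | 71 ; 11 | 64 ; 15 | 98 ; 18 | 116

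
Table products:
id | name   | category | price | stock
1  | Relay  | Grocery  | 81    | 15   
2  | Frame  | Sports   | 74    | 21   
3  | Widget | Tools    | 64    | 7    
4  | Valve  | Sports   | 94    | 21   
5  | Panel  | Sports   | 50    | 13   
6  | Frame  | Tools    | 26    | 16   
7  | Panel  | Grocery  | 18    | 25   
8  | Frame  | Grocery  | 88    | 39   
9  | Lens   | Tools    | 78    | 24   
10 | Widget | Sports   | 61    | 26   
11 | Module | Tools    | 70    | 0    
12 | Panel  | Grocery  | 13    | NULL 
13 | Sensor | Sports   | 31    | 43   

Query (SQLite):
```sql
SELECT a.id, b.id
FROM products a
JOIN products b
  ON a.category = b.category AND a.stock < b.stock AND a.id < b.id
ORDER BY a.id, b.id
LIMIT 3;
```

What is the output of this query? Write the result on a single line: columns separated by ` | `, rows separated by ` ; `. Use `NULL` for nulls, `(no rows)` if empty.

Pairs (a,b) with same category, a.stock < b.stock, a.id < b.id.
category groups: Grocery:{1,7,8,12} Sports:{2,4,5,10,13} Tools:{3,6,9,11}
Ordered by (a.id, b.id); first 3.

1 | 7 ; 1 | 8 ; 2 | 10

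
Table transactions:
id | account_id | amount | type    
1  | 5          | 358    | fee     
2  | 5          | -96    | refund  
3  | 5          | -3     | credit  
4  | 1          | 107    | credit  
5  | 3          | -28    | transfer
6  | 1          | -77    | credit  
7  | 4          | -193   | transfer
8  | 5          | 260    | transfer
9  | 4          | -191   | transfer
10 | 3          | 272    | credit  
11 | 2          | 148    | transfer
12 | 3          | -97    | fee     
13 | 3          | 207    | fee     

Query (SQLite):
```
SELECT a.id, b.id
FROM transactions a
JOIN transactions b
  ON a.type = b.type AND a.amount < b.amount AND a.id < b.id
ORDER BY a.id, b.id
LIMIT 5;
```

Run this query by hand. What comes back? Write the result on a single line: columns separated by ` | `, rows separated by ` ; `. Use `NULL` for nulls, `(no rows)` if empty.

3 | 4 ; 3 | 10 ; 4 | 10 ; 5 | 8 ; 5 | 11

Pairs (a,b) with same type, a.amount < b.amount, a.id < b.id.
type groups: credit:{3,4,6,10} fee:{1,12,13} refund:{2} transfer:{5,7,8,9,11}
Ordered by (a.id, b.id); first 5.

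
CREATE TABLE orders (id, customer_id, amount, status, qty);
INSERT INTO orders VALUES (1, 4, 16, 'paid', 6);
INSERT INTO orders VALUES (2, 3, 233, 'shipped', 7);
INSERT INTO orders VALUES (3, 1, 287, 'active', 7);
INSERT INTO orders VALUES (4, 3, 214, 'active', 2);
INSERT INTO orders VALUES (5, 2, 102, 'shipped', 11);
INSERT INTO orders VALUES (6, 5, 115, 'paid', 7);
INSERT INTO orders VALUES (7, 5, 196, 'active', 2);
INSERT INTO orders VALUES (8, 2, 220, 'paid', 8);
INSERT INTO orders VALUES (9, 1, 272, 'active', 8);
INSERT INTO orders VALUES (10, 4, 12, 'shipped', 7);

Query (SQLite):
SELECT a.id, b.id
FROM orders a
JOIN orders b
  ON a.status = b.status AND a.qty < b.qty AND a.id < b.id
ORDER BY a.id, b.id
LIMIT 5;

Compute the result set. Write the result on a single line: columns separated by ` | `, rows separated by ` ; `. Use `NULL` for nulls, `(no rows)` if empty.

1 | 6 ; 1 | 8 ; 2 | 5 ; 3 | 9 ; 4 | 9

Pairs (a,b) with same status, a.qty < b.qty, a.id < b.id.
status groups: active:{3,4,7,9} paid:{1,6,8} shipped:{2,5,10}
Ordered by (a.id, b.id); first 5.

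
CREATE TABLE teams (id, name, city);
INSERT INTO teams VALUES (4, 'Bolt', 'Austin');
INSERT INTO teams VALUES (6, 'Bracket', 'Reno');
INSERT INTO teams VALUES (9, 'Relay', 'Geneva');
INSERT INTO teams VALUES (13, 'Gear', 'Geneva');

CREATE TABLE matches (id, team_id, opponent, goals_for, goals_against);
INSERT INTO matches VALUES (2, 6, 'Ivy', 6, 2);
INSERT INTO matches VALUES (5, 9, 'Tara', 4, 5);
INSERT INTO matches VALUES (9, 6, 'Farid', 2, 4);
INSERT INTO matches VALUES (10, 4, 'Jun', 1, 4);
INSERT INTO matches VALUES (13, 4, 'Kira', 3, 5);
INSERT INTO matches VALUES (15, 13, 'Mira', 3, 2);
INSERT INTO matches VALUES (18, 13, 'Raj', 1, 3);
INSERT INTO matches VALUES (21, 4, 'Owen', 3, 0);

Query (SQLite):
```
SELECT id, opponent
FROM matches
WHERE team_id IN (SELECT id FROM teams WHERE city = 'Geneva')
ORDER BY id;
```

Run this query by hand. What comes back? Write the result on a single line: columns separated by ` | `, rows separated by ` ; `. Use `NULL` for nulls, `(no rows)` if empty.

Inner query: teams.id where city = 'Geneva'.
Outer: keep matches rows whose team_id is in that set.
Inner query → {9, 13}

5 | Tara ; 15 | Mira ; 18 | Raj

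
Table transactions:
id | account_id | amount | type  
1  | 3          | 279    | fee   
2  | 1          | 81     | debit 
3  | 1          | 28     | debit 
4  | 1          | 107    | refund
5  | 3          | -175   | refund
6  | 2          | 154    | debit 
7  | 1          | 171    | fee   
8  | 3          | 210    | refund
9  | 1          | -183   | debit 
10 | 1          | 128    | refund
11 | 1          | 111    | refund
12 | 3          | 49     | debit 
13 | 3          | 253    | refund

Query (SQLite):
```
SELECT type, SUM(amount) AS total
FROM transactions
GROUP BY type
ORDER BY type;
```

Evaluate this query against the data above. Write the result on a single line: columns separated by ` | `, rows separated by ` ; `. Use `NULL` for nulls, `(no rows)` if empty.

debit | 129 ; fee | 450 ; refund | 634

Partition transactions by type; compute SUM(amount) within each group.
  debit: ids {2, 3, 6, 9, 12} → SUM(amount)=129
  fee: ids {1, 7} → SUM(amount)=450
  refund: ids {4, 5, 8, 10, 11, 13} → SUM(amount)=634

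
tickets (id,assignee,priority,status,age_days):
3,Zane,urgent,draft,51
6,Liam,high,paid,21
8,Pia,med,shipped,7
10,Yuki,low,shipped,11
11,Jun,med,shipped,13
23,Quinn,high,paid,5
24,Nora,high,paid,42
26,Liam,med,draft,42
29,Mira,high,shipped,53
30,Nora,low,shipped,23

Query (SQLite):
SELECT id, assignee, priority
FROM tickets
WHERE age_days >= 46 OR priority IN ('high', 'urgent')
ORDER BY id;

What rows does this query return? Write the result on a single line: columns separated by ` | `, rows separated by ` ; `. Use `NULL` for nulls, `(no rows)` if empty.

3 | Zane | urgent ; 6 | Liam | high ; 23 | Quinn | high ; 24 | Nora | high ; 29 | Mira | high

age_days >= 46: ids {3, 29}
priority IN ('high', 'urgent'): ids {3, 6, 23, 24, 29}
Combine with OR.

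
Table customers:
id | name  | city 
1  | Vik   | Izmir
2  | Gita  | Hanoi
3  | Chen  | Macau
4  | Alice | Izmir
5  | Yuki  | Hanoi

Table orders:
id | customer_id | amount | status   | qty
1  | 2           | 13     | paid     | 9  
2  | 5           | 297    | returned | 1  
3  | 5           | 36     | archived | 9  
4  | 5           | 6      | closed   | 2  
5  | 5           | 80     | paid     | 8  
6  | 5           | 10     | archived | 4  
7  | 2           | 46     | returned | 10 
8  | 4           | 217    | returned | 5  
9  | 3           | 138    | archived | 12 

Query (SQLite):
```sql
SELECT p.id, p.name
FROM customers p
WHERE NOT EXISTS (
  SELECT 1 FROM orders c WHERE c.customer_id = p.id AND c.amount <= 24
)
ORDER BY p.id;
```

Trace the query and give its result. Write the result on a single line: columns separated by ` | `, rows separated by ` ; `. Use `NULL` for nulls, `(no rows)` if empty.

1 | Vik ; 3 | Chen ; 4 | Alice

For each customers row, check whether any orders with matching customer_id has amount <= 24.
Keep rows where that is false.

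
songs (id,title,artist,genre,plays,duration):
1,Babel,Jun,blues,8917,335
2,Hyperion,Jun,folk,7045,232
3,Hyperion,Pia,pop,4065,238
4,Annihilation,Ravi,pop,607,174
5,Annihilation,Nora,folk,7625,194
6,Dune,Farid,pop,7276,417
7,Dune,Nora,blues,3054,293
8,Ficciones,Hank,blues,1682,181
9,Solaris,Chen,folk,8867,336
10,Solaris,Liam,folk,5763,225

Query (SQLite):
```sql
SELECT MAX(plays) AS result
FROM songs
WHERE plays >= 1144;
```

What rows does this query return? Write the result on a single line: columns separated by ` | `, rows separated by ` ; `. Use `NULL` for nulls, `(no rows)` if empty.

8917

Rows where plays >= 1144 → plays values: [8917, 7045, 4065, 7625, 7276, 3054, 1682, 8867, 5763].
MAX of non-NULL values = 8917.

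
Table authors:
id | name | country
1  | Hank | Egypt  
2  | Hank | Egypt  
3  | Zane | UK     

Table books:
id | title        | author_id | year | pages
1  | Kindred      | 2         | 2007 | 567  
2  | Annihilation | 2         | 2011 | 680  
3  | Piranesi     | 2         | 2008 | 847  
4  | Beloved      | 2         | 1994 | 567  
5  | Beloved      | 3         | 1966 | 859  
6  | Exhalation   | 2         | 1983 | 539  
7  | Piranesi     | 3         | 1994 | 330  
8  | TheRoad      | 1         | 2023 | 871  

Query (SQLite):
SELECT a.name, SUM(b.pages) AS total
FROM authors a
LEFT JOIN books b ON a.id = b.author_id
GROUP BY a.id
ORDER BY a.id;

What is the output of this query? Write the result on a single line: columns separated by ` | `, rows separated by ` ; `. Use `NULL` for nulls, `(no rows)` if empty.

Hank | 871 ; Hank | 3200 ; Zane | 1189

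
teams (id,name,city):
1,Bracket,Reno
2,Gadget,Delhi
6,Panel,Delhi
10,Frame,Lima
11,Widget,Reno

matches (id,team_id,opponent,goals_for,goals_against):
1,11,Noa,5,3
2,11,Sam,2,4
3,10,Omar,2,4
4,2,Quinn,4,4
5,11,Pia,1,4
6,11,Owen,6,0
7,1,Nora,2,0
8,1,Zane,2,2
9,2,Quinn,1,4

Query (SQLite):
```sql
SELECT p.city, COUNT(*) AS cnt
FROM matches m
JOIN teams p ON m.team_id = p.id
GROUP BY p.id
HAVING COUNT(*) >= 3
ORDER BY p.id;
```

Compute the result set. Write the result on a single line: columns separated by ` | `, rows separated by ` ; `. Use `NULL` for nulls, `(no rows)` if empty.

Join each matches row to its teams via team_id.
Group joined rows by teams.id; compute COUNT(*) per group.
HAVING: keep groups with count ≥ 3.
  1: ids {7, 8} → COUNT(*)=2
  2: ids {4, 9} → COUNT(*)=2
  10: ids {3} → COUNT(*)=1
  11: ids {1, 2, 5, 6} → COUNT(*)=4

Reno | 4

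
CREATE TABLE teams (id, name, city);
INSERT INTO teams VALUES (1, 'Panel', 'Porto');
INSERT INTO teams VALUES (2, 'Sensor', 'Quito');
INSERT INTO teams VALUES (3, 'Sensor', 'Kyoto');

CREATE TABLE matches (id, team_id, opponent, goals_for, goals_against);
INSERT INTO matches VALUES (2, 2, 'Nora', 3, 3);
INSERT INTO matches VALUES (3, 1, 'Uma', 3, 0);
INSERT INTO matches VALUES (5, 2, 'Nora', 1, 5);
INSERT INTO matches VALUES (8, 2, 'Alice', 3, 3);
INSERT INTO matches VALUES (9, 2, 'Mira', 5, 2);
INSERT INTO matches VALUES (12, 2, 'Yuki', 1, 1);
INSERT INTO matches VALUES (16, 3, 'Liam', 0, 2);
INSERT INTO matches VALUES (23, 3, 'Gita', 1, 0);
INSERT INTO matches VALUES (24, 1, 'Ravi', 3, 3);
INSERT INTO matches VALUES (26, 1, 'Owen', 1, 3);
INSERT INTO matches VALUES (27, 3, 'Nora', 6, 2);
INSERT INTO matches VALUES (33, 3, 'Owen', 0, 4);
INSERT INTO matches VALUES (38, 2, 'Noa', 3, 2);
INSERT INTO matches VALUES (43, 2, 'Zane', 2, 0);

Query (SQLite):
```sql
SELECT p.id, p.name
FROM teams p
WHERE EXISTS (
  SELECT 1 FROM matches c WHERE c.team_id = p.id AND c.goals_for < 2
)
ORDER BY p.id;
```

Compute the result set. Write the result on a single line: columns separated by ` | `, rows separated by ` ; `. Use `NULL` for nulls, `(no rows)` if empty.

For each teams row, check whether any matches with matching team_id has goals_for < 2.
Keep rows where that is true.

1 | Panel ; 2 | Sensor ; 3 | Sensor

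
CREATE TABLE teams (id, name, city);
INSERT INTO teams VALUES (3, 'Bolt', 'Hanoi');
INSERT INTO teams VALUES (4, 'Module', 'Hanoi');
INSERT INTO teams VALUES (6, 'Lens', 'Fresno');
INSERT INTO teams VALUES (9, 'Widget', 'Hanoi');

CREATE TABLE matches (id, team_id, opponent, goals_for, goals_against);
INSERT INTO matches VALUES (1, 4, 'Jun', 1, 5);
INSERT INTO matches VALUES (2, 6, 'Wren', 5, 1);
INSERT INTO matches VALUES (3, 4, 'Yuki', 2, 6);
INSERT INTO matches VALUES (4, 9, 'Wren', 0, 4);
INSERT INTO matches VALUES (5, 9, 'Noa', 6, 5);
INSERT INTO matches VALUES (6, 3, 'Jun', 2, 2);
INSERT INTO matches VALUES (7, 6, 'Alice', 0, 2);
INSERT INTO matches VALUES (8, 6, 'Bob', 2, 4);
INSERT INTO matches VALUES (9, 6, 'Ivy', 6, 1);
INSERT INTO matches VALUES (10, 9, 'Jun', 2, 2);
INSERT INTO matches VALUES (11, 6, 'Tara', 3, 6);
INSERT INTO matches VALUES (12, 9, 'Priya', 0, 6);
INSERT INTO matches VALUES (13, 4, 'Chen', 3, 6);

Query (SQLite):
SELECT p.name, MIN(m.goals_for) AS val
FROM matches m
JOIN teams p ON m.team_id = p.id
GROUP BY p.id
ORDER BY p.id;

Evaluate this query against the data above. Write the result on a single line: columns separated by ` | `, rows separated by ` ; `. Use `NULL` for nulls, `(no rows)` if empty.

Bolt | 2 ; Module | 1 ; Lens | 0 ; Widget | 0

Join each matches row to its teams via team_id.
Group joined rows by teams.id; compute MIN(m.goals_for) per group.
  3: ids {6} → MIN(m.goals_for)=2
  4: ids {1, 3, 13} → MIN(m.goals_for)=1
  6: ids {2, 7, 8, 9, 11} → MIN(m.goals_for)=0
  9: ids {4, 5, 10, 12} → MIN(m.goals_for)=0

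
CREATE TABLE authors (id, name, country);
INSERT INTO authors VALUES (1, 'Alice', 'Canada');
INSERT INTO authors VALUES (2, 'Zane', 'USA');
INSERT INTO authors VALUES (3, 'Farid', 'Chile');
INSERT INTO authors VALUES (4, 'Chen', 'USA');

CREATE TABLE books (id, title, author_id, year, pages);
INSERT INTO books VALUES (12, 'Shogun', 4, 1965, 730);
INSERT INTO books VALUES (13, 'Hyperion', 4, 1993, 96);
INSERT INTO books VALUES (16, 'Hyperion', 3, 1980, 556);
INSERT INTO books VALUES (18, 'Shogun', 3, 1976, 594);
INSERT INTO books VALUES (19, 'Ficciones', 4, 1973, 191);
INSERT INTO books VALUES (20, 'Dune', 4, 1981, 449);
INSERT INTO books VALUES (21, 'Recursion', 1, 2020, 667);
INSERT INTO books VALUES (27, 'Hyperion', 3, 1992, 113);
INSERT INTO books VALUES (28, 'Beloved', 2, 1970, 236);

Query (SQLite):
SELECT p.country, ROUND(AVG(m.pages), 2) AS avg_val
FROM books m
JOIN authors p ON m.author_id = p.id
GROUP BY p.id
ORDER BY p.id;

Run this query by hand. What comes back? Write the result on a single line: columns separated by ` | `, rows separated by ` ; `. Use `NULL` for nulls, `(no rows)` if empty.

Canada | 667 ; USA | 236 ; Chile | 421 ; USA | 366.5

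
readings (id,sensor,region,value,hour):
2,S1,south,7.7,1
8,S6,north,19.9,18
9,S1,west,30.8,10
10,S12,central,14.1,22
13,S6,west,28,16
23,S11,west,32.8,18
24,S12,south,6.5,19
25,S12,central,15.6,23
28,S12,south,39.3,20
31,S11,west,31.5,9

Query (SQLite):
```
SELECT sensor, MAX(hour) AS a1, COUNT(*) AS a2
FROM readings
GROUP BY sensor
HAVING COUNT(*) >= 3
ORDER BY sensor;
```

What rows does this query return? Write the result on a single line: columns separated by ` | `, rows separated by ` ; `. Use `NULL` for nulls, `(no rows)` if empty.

S12 | 23 | 4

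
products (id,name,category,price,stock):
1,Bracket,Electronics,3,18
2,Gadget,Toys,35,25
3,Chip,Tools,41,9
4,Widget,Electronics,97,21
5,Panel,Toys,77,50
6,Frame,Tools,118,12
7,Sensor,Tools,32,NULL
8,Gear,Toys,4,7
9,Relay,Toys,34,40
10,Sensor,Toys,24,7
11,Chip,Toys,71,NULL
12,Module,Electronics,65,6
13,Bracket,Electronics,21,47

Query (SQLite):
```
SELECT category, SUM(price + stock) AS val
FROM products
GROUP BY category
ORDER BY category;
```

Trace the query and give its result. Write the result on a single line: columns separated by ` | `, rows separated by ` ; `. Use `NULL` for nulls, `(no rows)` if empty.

For each row compute price + stock.
Group by category; take SUM of the expression per group.
  Electronics: ids {1, 4, 12, 13} → SUM(price + stock)=278
  Tools: ids {3, 6, 7} → SUM(price + stock)=180
  Toys: ids {2, 5, 8, 9, 10, 11} → SUM(price + stock)=303

Electronics | 278 ; Tools | 180 ; Toys | 303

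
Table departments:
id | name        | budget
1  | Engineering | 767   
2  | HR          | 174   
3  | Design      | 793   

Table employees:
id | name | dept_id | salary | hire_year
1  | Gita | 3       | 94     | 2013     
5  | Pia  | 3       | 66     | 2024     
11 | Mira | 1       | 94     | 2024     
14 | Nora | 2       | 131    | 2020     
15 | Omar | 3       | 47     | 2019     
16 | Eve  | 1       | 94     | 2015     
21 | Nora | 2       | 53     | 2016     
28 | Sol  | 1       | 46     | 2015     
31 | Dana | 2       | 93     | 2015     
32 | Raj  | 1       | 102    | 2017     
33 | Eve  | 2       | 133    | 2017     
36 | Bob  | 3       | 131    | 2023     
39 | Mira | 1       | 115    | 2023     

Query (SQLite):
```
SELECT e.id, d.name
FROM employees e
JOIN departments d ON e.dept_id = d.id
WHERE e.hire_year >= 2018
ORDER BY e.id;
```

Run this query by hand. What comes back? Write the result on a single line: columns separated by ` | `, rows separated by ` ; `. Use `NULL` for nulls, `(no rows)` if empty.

5 | Design ; 11 | Engineering ; 14 | HR ; 15 | Design ; 36 | Design ; 39 | Engineering

Each employees row matches the departments row where dept_id = departments.id.
Then keep rows with e.hire_year >= 2018.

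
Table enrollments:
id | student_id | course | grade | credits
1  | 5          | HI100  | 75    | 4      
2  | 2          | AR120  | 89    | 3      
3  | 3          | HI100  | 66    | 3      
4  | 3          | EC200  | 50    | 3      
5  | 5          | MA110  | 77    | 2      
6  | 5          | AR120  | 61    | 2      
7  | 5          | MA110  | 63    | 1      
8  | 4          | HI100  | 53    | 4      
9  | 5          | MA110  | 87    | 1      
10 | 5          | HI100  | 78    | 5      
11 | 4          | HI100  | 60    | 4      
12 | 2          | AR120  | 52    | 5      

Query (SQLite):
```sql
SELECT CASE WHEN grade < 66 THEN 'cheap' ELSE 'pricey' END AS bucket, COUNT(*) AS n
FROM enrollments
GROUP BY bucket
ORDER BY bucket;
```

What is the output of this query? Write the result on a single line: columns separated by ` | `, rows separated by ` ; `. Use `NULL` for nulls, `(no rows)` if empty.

Bucket rows by grade < 66 → 'cheap' else 'pricey'; count each bucket.

cheap | 6 ; pricey | 6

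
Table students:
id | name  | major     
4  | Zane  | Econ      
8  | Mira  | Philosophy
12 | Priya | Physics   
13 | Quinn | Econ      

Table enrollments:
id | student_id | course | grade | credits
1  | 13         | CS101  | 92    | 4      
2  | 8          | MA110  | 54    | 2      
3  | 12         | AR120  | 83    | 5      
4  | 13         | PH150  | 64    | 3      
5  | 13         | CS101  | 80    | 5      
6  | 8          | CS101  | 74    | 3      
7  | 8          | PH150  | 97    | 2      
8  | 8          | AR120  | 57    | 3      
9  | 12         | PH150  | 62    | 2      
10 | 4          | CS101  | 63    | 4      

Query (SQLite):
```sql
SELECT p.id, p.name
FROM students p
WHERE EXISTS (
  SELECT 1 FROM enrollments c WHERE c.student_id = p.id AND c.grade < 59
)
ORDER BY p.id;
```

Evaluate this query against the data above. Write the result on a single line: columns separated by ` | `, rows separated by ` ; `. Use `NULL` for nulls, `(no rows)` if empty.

8 | Mira

For each students row, check whether any enrollments with matching student_id has grade < 59.
Keep rows where that is true.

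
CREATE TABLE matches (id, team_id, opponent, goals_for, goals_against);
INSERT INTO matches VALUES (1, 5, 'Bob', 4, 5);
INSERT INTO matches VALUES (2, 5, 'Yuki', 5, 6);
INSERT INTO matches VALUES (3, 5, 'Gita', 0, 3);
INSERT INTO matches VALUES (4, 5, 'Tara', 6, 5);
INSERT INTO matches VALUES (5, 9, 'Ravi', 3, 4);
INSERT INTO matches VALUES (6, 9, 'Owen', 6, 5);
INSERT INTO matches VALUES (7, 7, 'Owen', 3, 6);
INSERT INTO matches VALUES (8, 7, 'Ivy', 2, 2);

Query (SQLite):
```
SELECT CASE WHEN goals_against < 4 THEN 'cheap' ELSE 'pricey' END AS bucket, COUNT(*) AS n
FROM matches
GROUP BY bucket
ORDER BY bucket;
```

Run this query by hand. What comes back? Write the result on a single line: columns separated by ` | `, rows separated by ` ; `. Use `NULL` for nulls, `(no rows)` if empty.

cheap | 2 ; pricey | 6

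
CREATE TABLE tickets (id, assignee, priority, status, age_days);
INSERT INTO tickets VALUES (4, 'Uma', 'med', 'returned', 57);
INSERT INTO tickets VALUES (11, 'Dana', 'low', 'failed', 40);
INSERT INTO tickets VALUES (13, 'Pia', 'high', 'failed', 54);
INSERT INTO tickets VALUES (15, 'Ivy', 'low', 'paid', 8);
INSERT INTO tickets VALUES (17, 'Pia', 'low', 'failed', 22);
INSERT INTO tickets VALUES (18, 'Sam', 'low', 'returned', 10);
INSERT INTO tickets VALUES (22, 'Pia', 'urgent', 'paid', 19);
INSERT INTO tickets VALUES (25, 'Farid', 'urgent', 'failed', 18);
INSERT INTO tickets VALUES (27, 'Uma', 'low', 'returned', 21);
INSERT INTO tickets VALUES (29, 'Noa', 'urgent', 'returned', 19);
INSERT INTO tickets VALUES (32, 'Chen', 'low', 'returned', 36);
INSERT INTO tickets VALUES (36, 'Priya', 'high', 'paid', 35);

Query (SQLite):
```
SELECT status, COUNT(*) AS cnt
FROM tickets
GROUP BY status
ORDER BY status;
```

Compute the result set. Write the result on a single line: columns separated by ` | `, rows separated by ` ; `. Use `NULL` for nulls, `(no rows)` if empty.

Partition tickets by status; compute COUNT(*) within each group.
  failed: ids {11, 13, 17, 25} → COUNT(*)=4
  paid: ids {15, 22, 36} → COUNT(*)=3
  returned: ids {4, 18, 27, 29, 32} → COUNT(*)=5

failed | 4 ; paid | 3 ; returned | 5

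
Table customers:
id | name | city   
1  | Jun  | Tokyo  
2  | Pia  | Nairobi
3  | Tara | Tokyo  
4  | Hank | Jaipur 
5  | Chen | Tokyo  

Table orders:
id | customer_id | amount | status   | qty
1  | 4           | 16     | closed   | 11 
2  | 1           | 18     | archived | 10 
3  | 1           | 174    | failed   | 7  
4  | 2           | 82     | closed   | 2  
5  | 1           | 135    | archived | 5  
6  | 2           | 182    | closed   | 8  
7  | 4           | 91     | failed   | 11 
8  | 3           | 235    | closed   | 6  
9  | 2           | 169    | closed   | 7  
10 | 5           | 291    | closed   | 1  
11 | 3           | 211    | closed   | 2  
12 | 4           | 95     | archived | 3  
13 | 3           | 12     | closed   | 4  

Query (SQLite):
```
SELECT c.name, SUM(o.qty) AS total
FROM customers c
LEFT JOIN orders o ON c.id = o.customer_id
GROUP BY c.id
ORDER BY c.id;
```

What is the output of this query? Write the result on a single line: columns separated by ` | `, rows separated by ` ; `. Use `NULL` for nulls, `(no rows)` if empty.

Jun | 22 ; Pia | 17 ; Tara | 12 ; Hank | 25 ; Chen | 1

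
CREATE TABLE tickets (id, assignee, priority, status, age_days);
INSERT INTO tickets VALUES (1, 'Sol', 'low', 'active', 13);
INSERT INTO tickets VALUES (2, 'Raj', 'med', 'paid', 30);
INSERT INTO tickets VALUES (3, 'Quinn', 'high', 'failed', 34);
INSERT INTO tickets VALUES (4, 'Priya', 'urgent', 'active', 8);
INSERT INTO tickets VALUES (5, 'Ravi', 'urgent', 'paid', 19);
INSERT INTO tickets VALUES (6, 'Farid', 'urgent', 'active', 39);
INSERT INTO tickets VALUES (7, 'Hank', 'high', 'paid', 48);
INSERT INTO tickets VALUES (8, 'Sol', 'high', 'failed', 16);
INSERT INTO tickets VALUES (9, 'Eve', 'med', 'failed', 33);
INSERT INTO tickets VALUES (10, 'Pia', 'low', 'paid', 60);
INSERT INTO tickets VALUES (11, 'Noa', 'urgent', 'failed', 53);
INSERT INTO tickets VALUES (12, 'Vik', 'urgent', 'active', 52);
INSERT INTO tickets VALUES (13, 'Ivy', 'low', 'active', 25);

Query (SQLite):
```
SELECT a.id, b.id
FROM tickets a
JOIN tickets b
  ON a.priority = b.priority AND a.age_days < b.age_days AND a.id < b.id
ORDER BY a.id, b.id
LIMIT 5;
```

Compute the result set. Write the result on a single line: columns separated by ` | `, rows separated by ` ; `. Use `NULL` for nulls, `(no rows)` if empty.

1 | 10 ; 1 | 13 ; 2 | 9 ; 3 | 7 ; 4 | 5

Pairs (a,b) with same priority, a.age_days < b.age_days, a.id < b.id.
priority groups: high:{3,7,8} low:{1,10,13} med:{2,9} urgent:{4,5,6,11,12}
Ordered by (a.id, b.id); first 5.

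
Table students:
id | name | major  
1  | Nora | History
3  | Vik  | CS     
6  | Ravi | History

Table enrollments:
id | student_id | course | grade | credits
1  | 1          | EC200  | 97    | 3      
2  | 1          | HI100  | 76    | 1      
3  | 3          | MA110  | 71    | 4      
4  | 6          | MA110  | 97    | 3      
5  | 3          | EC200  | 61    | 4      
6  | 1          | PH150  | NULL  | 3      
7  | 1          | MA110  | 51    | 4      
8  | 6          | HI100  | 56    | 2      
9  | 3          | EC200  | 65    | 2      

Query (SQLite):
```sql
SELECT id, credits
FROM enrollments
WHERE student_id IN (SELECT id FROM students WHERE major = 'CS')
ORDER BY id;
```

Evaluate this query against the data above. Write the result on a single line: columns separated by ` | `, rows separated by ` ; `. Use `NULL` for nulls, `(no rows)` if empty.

3 | 4 ; 5 | 4 ; 9 | 2

Inner query: students.id where major = 'CS'.
Outer: keep enrollments rows whose student_id is in that set.
Inner query → {3}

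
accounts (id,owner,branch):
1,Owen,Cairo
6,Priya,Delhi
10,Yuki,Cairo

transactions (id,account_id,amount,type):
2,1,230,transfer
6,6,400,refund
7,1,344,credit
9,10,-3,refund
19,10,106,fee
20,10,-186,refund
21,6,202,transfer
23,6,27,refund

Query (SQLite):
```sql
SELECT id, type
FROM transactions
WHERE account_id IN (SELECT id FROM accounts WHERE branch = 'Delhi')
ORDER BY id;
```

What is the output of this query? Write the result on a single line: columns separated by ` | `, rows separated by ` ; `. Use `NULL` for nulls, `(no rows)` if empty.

Inner query: accounts.id where branch = 'Delhi'.
Outer: keep transactions rows whose account_id is in that set.
Inner query → {6}

6 | refund ; 21 | transfer ; 23 | refund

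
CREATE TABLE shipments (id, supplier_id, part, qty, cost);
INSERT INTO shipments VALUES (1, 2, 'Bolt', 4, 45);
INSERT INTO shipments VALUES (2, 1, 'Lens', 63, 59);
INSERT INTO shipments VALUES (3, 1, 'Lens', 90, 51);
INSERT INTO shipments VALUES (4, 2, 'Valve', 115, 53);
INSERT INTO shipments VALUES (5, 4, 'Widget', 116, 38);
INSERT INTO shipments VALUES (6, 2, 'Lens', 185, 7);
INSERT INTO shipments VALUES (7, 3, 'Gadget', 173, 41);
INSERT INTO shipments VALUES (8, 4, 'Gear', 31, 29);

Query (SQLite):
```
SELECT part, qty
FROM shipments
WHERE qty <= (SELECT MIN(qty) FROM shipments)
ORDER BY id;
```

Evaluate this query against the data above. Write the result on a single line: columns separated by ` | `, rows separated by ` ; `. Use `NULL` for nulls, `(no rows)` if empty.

Bolt | 4

Scalar subquery: MIN(qty) over all shipments rows = 4.
Keep rows where qty <= that value.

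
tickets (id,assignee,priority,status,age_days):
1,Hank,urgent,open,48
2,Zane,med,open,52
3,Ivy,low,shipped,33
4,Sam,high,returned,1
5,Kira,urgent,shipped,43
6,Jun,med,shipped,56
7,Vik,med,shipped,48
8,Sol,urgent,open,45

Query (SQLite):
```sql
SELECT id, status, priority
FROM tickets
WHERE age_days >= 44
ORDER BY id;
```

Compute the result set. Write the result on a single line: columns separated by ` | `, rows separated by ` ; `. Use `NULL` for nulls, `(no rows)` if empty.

1 | open | urgent ; 2 | open | med ; 6 | shipped | med ; 7 | shipped | med ; 8 | open | urgent

age_days >= 44: ids {1, 2, 6, 7, 8}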